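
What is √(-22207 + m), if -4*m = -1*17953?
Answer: 45*I*√35/2 ≈ 133.11*I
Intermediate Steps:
m = 17953/4 (m = -(-1)*17953/4 = -¼*(-17953) = 17953/4 ≈ 4488.3)
√(-22207 + m) = √(-22207 + 17953/4) = √(-70875/4) = 45*I*√35/2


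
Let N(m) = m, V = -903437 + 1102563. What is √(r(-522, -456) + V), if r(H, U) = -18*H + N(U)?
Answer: √208066 ≈ 456.14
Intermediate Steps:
V = 199126
r(H, U) = U - 18*H (r(H, U) = -18*H + U = U - 18*H)
√(r(-522, -456) + V) = √((-456 - 18*(-522)) + 199126) = √((-456 + 9396) + 199126) = √(8940 + 199126) = √208066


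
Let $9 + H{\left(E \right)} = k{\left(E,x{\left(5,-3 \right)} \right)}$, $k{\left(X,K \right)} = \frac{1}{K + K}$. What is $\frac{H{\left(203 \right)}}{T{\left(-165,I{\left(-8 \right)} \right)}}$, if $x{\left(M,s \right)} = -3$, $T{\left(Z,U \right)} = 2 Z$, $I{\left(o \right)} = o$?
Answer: $\frac{1}{36} \approx 0.027778$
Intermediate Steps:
$k{\left(X,K \right)} = \frac{1}{2 K}$
$H{\left(E \right)} = - \frac{55}{6}$ ($H{\left(E \right)} = -9 + \frac{1}{2 \left(-3\right)} = -9 + \frac{1}{2} \left(- \frac{1}{3}\right) = -9 - \frac{1}{6} = - \frac{55}{6}$)
$\frac{H{\left(203 \right)}}{T{\left(-165,I{\left(-8 \right)} \right)}} = - \frac{55}{6 \cdot 2 \left(-165\right)} = - \frac{55}{6 \left(-330\right)} = \left(- \frac{55}{6}\right) \left(- \frac{1}{330}\right) = \frac{1}{36}$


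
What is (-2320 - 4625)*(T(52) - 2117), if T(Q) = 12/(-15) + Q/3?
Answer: 14587741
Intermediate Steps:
T(Q) = -4/5 + Q/3 (T(Q) = 12*(-1/15) + Q*(1/3) = -4/5 + Q/3)
(-2320 - 4625)*(T(52) - 2117) = (-2320 - 4625)*((-4/5 + (1/3)*52) - 2117) = -6945*((-4/5 + 52/3) - 2117) = -6945*(248/15 - 2117) = -6945*(-31507/15) = 14587741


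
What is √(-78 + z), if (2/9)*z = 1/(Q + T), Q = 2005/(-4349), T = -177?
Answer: I*√46475124021501/771778 ≈ 8.8332*I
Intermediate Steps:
Q = -2005/4349 (Q = 2005*(-1/4349) = -2005/4349 ≈ -0.46103)
z = -39141/1543556 (z = 9/(2*(-2005/4349 - 177)) = 9/(2*(-771778/4349)) = (9/2)*(-4349/771778) = -39141/1543556 ≈ -0.025358)
√(-78 + z) = √(-78 - 39141/1543556) = √(-120436509/1543556) = I*√46475124021501/771778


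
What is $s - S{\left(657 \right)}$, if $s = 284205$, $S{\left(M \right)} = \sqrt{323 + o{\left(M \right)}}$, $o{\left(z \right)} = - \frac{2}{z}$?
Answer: $284205 - \frac{\sqrt{15491257}}{219} \approx 2.8419 \cdot 10^{5}$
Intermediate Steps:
$S{\left(M \right)} = \sqrt{323 - \frac{2}{M}}$
$s - S{\left(657 \right)} = 284205 - \sqrt{323 - \frac{2}{657}} = 284205 - \sqrt{\frac{212209}{657}} = 284205 - \frac{\sqrt{15491257}}{219}$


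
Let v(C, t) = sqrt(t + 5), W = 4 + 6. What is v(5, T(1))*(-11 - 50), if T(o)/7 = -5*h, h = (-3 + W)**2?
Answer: -183*I*sqrt(190) ≈ -2522.5*I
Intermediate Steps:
W = 10
h = 49 (h = (-3 + 10)**2 = 7**2 = 49)
T(o) = -1715 (T(o) = 7*(-5*49) = 7*(-245) = -1715)
v(C, t) = sqrt(5 + t)
v(5, T(1))*(-11 - 50) = sqrt(5 - 1715)*(-11 - 50) = sqrt(-1710)*(-61) = (3*I*sqrt(190))*(-61) = -183*I*sqrt(190)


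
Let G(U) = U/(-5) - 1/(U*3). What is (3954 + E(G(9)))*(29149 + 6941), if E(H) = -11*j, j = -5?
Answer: 144684810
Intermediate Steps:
G(U) = -1/(3*U) - U/5 (G(U) = U*(-⅕) - 1/(3*U) = -U/5 - 1/(3*U) = -1/(3*U) - U/5)
E(H) = 55 (E(H) = -11*(-5) = 55)
(3954 + E(G(9)))*(29149 + 6941) = (3954 + 55)*(29149 + 6941) = 4009*36090 = 144684810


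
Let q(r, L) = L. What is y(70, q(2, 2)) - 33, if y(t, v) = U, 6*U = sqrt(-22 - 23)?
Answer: -33 + I*sqrt(5)/2 ≈ -33.0 + 1.118*I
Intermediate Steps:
U = I*sqrt(5)/2 (U = sqrt(-22 - 23)/6 = sqrt(-45)/6 = (3*I*sqrt(5))/6 = I*sqrt(5)/2 ≈ 1.118*I)
y(t, v) = I*sqrt(5)/2
y(70, q(2, 2)) - 33 = I*sqrt(5)/2 - 33 = -33 + I*sqrt(5)/2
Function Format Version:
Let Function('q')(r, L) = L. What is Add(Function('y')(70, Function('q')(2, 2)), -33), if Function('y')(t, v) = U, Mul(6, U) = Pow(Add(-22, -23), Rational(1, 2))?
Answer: Add(-33, Mul(Rational(1, 2), I, Pow(5, Rational(1, 2)))) ≈ Add(-33.000, Mul(1.1180, I))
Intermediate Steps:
U = Mul(Rational(1, 2), I, Pow(5, Rational(1, 2))) (U = Mul(Rational(1, 6), Pow(Add(-22, -23), Rational(1, 2))) = Mul(Rational(1, 6), Pow(-45, Rational(1, 2))) = Mul(Rational(1, 6), Mul(3, I, Pow(5, Rational(1, 2)))) = Mul(Rational(1, 2), I, Pow(5, Rational(1, 2))) ≈ Mul(1.1180, I))
Function('y')(t, v) = Mul(Rational(1, 2), I, Pow(5, Rational(1, 2)))
Add(Function('y')(70, Function('q')(2, 2)), -33) = Add(Mul(Rational(1, 2), I, Pow(5, Rational(1, 2))), -33) = Add(-33, Mul(Rational(1, 2), I, Pow(5, Rational(1, 2))))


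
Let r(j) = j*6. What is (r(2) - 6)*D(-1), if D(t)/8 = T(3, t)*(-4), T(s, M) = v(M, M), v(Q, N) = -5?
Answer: 960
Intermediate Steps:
T(s, M) = -5
r(j) = 6*j
D(t) = 160 (D(t) = 8*(-5*(-4)) = 8*20 = 160)
(r(2) - 6)*D(-1) = (6*2 - 6)*160 = (12 - 6)*160 = 6*160 = 960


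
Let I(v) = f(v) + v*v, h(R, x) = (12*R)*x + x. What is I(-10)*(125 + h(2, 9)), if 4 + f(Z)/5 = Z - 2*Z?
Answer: 45500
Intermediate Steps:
h(R, x) = x + 12*R*x (h(R, x) = 12*R*x + x = x + 12*R*x)
f(Z) = -20 - 5*Z (f(Z) = -20 + 5*(Z - 2*Z) = -20 + 5*(-Z) = -20 - 5*Z)
I(v) = -20 + v² - 5*v (I(v) = (-20 - 5*v) + v*v = (-20 - 5*v) + v² = -20 + v² - 5*v)
I(-10)*(125 + h(2, 9)) = (-20 + (-10)² - 5*(-10))*(125 + 9*(1 + 12*2)) = (-20 + 100 + 50)*(125 + 9*(1 + 24)) = 130*(125 + 9*25) = 130*(125 + 225) = 130*350 = 45500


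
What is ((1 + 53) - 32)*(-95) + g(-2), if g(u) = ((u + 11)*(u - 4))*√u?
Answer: -2090 - 54*I*√2 ≈ -2090.0 - 76.368*I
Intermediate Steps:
g(u) = √u*(-4 + u)*(11 + u) (g(u) = ((11 + u)*(-4 + u))*√u = ((-4 + u)*(11 + u))*√u = √u*(-4 + u)*(11 + u))
((1 + 53) - 32)*(-95) + g(-2) = ((1 + 53) - 32)*(-95) + √(-2)*(-44 + (-2)² + 7*(-2)) = (54 - 32)*(-95) + (I*√2)*(-44 + 4 - 14) = 22*(-95) + (I*√2)*(-54) = -2090 - 54*I*√2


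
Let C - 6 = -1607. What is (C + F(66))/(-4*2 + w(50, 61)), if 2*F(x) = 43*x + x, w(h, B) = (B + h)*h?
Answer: -149/5542 ≈ -0.026886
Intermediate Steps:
C = -1601 (C = 6 - 1607 = -1601)
w(h, B) = h*(B + h)
F(x) = 22*x (F(x) = (43*x + x)/2 = (44*x)/2 = 22*x)
(C + F(66))/(-4*2 + w(50, 61)) = (-1601 + 22*66)/(-4*2 + 50*(61 + 50)) = (-1601 + 1452)/(-8 + 50*111) = -149/(-8 + 5550) = -149/5542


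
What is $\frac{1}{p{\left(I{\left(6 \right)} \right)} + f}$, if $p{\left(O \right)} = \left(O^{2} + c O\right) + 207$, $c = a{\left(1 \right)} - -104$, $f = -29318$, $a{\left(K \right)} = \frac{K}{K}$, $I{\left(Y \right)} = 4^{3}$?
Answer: $- \frac{1}{18295} \approx -5.466 \cdot 10^{-5}$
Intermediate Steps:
$I{\left(Y \right)} = 64$
$a{\left(K \right)} = 1$
$c = 105$ ($c = 1 - -104 = 1 + 104 = 105$)
$p{\left(O \right)} = 207 + O^{2} + 105 O$ ($p{\left(O \right)} = \left(O^{2} + 105 O\right) + 207 = 207 + O^{2} + 105 O$)
$\frac{1}{p{\left(I{\left(6 \right)} \right)} + f} = \frac{1}{\left(207 + 64^{2} + 105 \cdot 64\right) - 29318} = \frac{1}{\left(207 + 4096 + 6720\right) - 29318} = \frac{1}{11023 - 29318} = \frac{1}{-18295} = - \frac{1}{18295}$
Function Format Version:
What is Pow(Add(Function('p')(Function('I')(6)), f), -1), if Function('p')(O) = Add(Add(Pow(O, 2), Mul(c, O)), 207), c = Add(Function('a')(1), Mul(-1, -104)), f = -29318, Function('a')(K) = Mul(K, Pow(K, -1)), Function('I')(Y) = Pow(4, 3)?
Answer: Rational(-1, 18295) ≈ -5.4660e-5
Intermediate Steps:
Function('I')(Y) = 64
Function('a')(K) = 1
c = 105 (c = Add(1, Mul(-1, -104)) = Add(1, 104) = 105)
Function('p')(O) = Add(207, Pow(O, 2), Mul(105, O)) (Function('p')(O) = Add(Add(Pow(O, 2), Mul(105, O)), 207) = Add(207, Pow(O, 2), Mul(105, O)))
Pow(Add(Function('p')(Function('I')(6)), f), -1) = Pow(Add(Add(207, Pow(64, 2), Mul(105, 64)), -29318), -1) = Pow(Add(Add(207, 4096, 6720), -29318), -1) = Pow(Add(11023, -29318), -1) = Pow(-18295, -1) = Rational(-1, 18295)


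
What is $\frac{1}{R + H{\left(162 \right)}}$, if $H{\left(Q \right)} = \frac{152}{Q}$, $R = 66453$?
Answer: $\frac{81}{5382769} \approx 1.5048 \cdot 10^{-5}$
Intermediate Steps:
$\frac{1}{R + H{\left(162 \right)}} = \frac{1}{66453 + \frac{152}{162}} = \frac{1}{66453 + 152 \cdot \frac{1}{162}} = \frac{1}{66453 + \frac{76}{81}} = \frac{1}{\frac{5382769}{81}} = \frac{81}{5382769}$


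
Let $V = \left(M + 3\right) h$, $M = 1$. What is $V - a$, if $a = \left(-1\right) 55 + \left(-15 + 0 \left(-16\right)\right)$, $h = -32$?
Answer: $-58$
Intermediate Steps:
$a = -70$ ($a = -55 + \left(-15 + 0\right) = -55 - 15 = -70$)
$V = -128$ ($V = \left(1 + 3\right) \left(-32\right) = 4 \left(-32\right) = -128$)
$V - a = -128 - -70 = -128 + 70 = -58$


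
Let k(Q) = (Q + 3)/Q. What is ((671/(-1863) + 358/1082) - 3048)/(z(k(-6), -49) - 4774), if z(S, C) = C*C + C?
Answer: 219432637/174363759 ≈ 1.2585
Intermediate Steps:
k(Q) = (3 + Q)/Q
z(S, C) = C + C² (z(S, C) = C² + C = C + C²)
((671/(-1863) + 358/1082) - 3048)/(z(k(-6), -49) - 4774) = ((671/(-1863) + 358/1082) - 3048)/(-49*(1 - 49) - 4774) = ((671*(-1/1863) + 358*(1/1082)) - 3048)/(-49*(-48) - 4774) = ((-671/1863 + 179/541) - 3048)/(2352 - 4774) = (-29534/1007883 - 3048)/(-2422) = -3072056918/1007883*(-1/2422) = 219432637/174363759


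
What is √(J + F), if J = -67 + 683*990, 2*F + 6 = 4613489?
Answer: √11931378/2 ≈ 1727.1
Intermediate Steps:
F = 4613483/2 (F = -3 + (½)*4613489 = -3 + 4613489/2 = 4613483/2 ≈ 2.3067e+6)
J = 676103 (J = -67 + 676170 = 676103)
√(J + F) = √(676103 + 4613483/2) = √(5965689/2) = √11931378/2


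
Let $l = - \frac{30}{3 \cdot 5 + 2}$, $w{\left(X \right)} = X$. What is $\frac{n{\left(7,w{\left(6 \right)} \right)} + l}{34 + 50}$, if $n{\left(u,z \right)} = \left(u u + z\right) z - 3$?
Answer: $\frac{1843}{476} \approx 3.8718$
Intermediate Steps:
$n{\left(u,z \right)} = -3 + z \left(z + u^{2}\right)$ ($n{\left(u,z \right)} = \left(u^{2} + z\right) z - 3 = \left(z + u^{2}\right) z - 3 = z \left(z + u^{2}\right) - 3 = -3 + z \left(z + u^{2}\right)$)
$l = - \frac{30}{17}$ ($l = - \frac{30}{15 + 2} = - \frac{30}{17} \approx -1.7647$)
$\frac{n{\left(7,w{\left(6 \right)} \right)} + l}{34 + 50} = \frac{\left(-3 + 6^{2} + 6 \cdot 7^{2}\right) - \frac{30}{17}}{34 + 50} = \frac{\left(-3 + 36 + 6 \cdot 49\right) - \frac{30}{17}}{84} = \frac{\left(-3 + 36 + 294\right) - \frac{30}{17}}{84} = \frac{327 - \frac{30}{17}}{84} = \frac{1}{84} \cdot \frac{5529}{17} = \frac{1843}{476}$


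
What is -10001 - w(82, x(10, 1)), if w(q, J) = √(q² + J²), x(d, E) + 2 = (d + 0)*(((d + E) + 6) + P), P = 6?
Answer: -10001 - 2*√14677 ≈ -10243.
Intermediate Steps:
x(d, E) = -2 + d*(12 + E + d) (x(d, E) = -2 + (d + 0)*(((d + E) + 6) + 6) = -2 + d*(((E + d) + 6) + 6) = -2 + d*((6 + E + d) + 6) = -2 + d*(12 + E + d))
w(q, J) = √(J² + q²)
-10001 - w(82, x(10, 1)) = -10001 - √((-2 + 10² + 12*10 + 1*10)² + 82²) = -10001 - √((-2 + 100 + 120 + 10)² + 6724) = -10001 - √(228² + 6724) = -10001 - √(51984 + 6724) = -10001 - √58708 = -10001 - 2*√14677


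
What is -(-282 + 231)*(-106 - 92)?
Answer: -10098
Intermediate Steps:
-(-282 + 231)*(-106 - 92) = -(-51)*(-198) = -1*10098 = -10098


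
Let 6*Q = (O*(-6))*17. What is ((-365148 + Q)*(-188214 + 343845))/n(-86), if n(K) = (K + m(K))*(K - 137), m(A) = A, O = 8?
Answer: -14212378551/9589 ≈ -1.4822e+6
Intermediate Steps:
n(K) = 2*K*(-137 + K) (n(K) = (K + K)*(K - 137) = (2*K)*(-137 + K) = 2*K*(-137 + K))
Q = -136 (Q = ((8*(-6))*17)/6 = (-48*17)/6 = (⅙)*(-816) = -136)
((-365148 + Q)*(-188214 + 343845))/n(-86) = ((-365148 - 136)*(-188214 + 343845))/((2*(-86)*(-137 - 86))) = (-365284*155631)/((2*(-86)*(-223))) = -56849514204/38356 = -56849514204*1/38356 = -14212378551/9589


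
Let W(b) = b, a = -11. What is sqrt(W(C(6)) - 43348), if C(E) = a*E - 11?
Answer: 15*I*sqrt(193) ≈ 208.39*I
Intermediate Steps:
C(E) = -11 - 11*E (C(E) = -11*E - 11 = -11 - 11*E)
sqrt(W(C(6)) - 43348) = sqrt((-11 - 11*6) - 43348) = sqrt((-11 - 66) - 43348) = sqrt(-77 - 43348) = sqrt(-43425) = 15*I*sqrt(193)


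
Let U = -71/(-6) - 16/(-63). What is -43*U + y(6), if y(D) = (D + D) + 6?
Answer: -63221/126 ≈ -501.75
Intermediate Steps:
y(D) = 6 + 2*D (y(D) = 2*D + 6 = 6 + 2*D)
U = 1523/126 (U = -71*(-⅙) - 16*(-1/63) = 71/6 + 16/63 = 1523/126 ≈ 12.087)
-43*U + y(6) = -43*1523/126 + (6 + 2*6) = -65489/126 + (6 + 12) = -65489/126 + 18 = -63221/126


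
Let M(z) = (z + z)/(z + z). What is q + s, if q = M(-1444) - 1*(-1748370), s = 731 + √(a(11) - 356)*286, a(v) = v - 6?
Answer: 1749102 + 858*I*√39 ≈ 1.7491e+6 + 5358.2*I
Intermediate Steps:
a(v) = -6 + v
M(z) = 1 (M(z) = (2*z)/((2*z)) = (2*z)*(1/(2*z)) = 1)
s = 731 + 858*I*√39 (s = 731 + √((-6 + 11) - 356)*286 = 731 + √(5 - 356)*286 = 731 + √(-351)*286 = 731 + (3*I*√39)*286 = 731 + 858*I*√39 ≈ 731.0 + 5358.2*I)
q = 1748371 (q = 1 - 1*(-1748370) = 1 + 1748370 = 1748371)
q + s = 1748371 + (731 + 858*I*√39) = 1749102 + 858*I*√39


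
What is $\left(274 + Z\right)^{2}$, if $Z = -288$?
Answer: $196$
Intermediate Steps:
$\left(274 + Z\right)^{2} = \left(274 - 288\right)^{2} = \left(-14\right)^{2} = 196$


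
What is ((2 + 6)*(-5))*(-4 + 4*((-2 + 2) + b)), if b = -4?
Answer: 800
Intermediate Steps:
((2 + 6)*(-5))*(-4 + 4*((-2 + 2) + b)) = ((2 + 6)*(-5))*(-4 + 4*((-2 + 2) - 4)) = (8*(-5))*(-4 + 4*(0 - 4)) = -40*(-4 + 4*(-4)) = -40*(-4 - 16) = -40*(-20) = 800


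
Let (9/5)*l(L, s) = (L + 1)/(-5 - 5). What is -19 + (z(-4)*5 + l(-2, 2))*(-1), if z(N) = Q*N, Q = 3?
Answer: 737/18 ≈ 40.944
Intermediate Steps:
l(L, s) = -1/18 - L/18 (l(L, s) = 5*((L + 1)/(-5 - 5))/9 = 5*((1 + L)/(-10))/9 = 5*((1 + L)*(-⅒))/9 = 5*(-⅒ - L/10)/9 = -1/18 - L/18)
z(N) = 3*N
-19 + (z(-4)*5 + l(-2, 2))*(-1) = -19 + ((3*(-4))*5 + (-1/18 - 1/18*(-2)))*(-1) = -19 + (-12*5 + (-1/18 + ⅑))*(-1) = -19 + (-60 + 1/18)*(-1) = -19 - 1079/18*(-1) = -19 + 1079/18 = 737/18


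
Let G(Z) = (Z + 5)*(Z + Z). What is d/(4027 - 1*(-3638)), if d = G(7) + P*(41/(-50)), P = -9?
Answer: 2923/127750 ≈ 0.022881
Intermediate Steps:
G(Z) = 2*Z*(5 + Z) (G(Z) = (5 + Z)*(2*Z) = 2*Z*(5 + Z))
d = 8769/50 (d = 2*7*(5 + 7) - 369/(-50) = 2*7*12 - 369*(-1)/50 = 168 - 9*(-41/50) = 168 + 369/50 = 8769/50 ≈ 175.38)
d/(4027 - 1*(-3638)) = 8769/(50*(4027 - 1*(-3638))) = 8769/(50*(4027 + 3638)) = (8769/50)/7665 = (8769/50)*(1/7665) = 2923/127750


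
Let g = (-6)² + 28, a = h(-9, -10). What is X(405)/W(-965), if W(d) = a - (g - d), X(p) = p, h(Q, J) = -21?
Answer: -27/70 ≈ -0.38571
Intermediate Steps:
a = -21
g = 64 (g = 36 + 28 = 64)
W(d) = -85 + d (W(d) = -21 - (64 - d) = -21 + (-64 + d) = -85 + d)
X(405)/W(-965) = 405/(-85 - 965) = 405/(-1050) = 405*(-1/1050) = -27/70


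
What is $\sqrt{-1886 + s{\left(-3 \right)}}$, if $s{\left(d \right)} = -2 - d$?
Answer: $i \sqrt{1885} \approx 43.417 i$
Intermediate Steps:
$\sqrt{-1886 + s{\left(-3 \right)}} = \sqrt{-1886 - -1} = \sqrt{-1886 + \left(-2 + 3\right)} = \sqrt{-1886 + 1} = \sqrt{-1885} = i \sqrt{1885}$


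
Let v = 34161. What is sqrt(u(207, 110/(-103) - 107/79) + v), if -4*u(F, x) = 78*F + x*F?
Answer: sqrt(8011465643211)/16274 ≈ 173.92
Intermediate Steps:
u(F, x) = -39*F/2 - F*x/4 (u(F, x) = -(78*F + x*F)/4 = -(78*F + F*x)/4 = -39*F/2 - F*x/4)
sqrt(u(207, 110/(-103) - 107/79) + v) = sqrt(-1/4*207*(78 + (110/(-103) - 107/79)) + 34161) = sqrt(-1/4*207*(78 + (110*(-1/103) - 107*1/79)) + 34161) = sqrt(-1/4*207*(78 + (-110/103 - 107/79)) + 34161) = sqrt(-1/4*207*(78 - 19711/8137) + 34161) = sqrt(-1/4*207*614975/8137 + 34161) = sqrt(-127299825/32548 + 34161) = sqrt(984572403/32548) = sqrt(8011465643211)/16274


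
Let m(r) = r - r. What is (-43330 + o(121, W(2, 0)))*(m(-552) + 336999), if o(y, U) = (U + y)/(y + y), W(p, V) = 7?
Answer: -1766840599134/121 ≈ -1.4602e+10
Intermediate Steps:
m(r) = 0
o(y, U) = (U + y)/(2*y) (o(y, U) = (U + y)/((2*y)) = (U + y)*(1/(2*y)) = (U + y)/(2*y))
(-43330 + o(121, W(2, 0)))*(m(-552) + 336999) = (-43330 + (½)*(7 + 121)/121)*(0 + 336999) = (-43330 + (½)*(1/121)*128)*336999 = (-43330 + 64/121)*336999 = -5242866/121*336999 = -1766840599134/121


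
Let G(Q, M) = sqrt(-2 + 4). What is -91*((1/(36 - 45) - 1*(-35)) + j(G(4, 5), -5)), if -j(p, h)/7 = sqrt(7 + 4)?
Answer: -28574/9 + 637*sqrt(11) ≈ -1062.2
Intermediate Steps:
G(Q, M) = sqrt(2)
j(p, h) = -7*sqrt(11) (j(p, h) = -7*sqrt(7 + 4) = -7*sqrt(11))
-91*((1/(36 - 45) - 1*(-35)) + j(G(4, 5), -5)) = -91*((1/(36 - 45) - 1*(-35)) - 7*sqrt(11)) = -91*((1/(-9) + 35) - 7*sqrt(11)) = -91*((-1/9 + 35) - 7*sqrt(11)) = -91*(314/9 - 7*sqrt(11)) = -28574/9 + 637*sqrt(11)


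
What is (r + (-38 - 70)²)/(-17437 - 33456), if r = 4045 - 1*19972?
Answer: 4263/50893 ≈ 0.083764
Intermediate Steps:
r = -15927 (r = 4045 - 19972 = -15927)
(r + (-38 - 70)²)/(-17437 - 33456) = (-15927 + (-38 - 70)²)/(-17437 - 33456) = (-15927 + (-108)²)/(-50893) = (-15927 + 11664)*(-1/50893) = -4263*(-1/50893) = 4263/50893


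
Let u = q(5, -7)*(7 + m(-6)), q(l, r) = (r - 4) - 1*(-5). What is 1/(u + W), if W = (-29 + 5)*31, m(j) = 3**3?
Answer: -1/948 ≈ -0.0010549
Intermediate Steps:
q(l, r) = 1 + r (q(l, r) = (-4 + r) + 5 = 1 + r)
m(j) = 27
W = -744 (W = -24*31 = -744)
u = -204 (u = (1 - 7)*(7 + 27) = -6*34 = -204)
1/(u + W) = 1/(-204 - 744) = 1/(-948) = -1/948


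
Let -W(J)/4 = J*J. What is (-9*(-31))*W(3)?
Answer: -10044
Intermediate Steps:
W(J) = -4*J**2 (W(J) = -4*J*J = -4*J**2)
(-9*(-31))*W(3) = (-9*(-31))*(-4*3**2) = 279*(-4*9) = 279*(-36) = -10044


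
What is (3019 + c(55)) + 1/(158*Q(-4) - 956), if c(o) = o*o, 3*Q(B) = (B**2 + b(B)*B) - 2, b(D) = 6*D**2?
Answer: 370666429/61328 ≈ 6044.0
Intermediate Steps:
Q(B) = -2/3 + 2*B**3 + B**2/3 (Q(B) = ((B**2 + (6*B**2)*B) - 2)/3 = ((B**2 + 6*B**3) - 2)/3 = (-2 + B**2 + 6*B**3)/3 = -2/3 + 2*B**3 + B**2/3)
c(o) = o**2
(3019 + c(55)) + 1/(158*Q(-4) - 956) = (3019 + 55**2) + 1/(158*(-2/3 + 2*(-4)**3 + (1/3)*(-4)**2) - 956) = (3019 + 3025) + 1/(158*(-2/3 + 2*(-64) + (1/3)*16) - 956) = 6044 + 1/(158*(-2/3 - 128 + 16/3) - 956) = 6044 + 1/(158*(-370/3) - 956) = 6044 + 1/(-58460/3 - 956) = 6044 + 1/(-61328/3) = 6044 - 3/61328 = 370666429/61328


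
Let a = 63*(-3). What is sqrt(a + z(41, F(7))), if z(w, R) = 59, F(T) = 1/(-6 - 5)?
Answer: I*sqrt(130) ≈ 11.402*I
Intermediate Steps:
F(T) = -1/11 (F(T) = 1/(-11) = -1/11)
a = -189
sqrt(a + z(41, F(7))) = sqrt(-189 + 59) = sqrt(-130) = I*sqrt(130)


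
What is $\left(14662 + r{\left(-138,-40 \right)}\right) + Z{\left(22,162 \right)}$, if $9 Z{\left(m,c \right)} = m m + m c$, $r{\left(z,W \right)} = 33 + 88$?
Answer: $\frac{137095}{9} \approx 15233.0$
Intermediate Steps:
$r{\left(z,W \right)} = 121$
$Z{\left(m,c \right)} = \frac{m^{2}}{9} + \frac{c m}{9}$ ($Z{\left(m,c \right)} = \frac{m m + m c}{9} = \frac{m^{2} + c m}{9} = \frac{m^{2}}{9} + \frac{c m}{9}$)
$\left(14662 + r{\left(-138,-40 \right)}\right) + Z{\left(22,162 \right)} = \left(14662 + 121\right) + \frac{1}{9} \cdot 22 \left(162 + 22\right) = 14783 + \frac{1}{9} \cdot 22 \cdot 184 = 14783 + \frac{4048}{9} = \frac{137095}{9}$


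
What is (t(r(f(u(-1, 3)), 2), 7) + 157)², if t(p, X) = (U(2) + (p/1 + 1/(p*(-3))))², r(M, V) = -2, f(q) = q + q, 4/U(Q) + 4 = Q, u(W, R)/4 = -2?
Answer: 38204761/1296 ≈ 29479.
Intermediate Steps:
u(W, R) = -8 (u(W, R) = 4*(-2) = -8)
U(Q) = 4/(-4 + Q)
f(q) = 2*q
t(p, X) = (-2 + p - 1/(3*p))² (t(p, X) = (4/(-4 + 2) + (p/1 + 1/(p*(-3))))² = (4/(-2) + (p*1 - ⅓/p))² = (4*(-½) + (p - 1/(3*p)))² = (-2 + (p - 1/(3*p)))² = (-2 + p - 1/(3*p))²)
(t(r(f(u(-1, 3)), 2), 7) + 157)² = ((⅑)*(-1 - 6*(-2) + 3*(-2)²)²/(-2)² + 157)² = ((⅑)*(¼)*(-1 + 12 + 3*4)² + 157)² = ((⅑)*(¼)*(-1 + 12 + 12)² + 157)² = ((⅑)*(¼)*23² + 157)² = ((⅑)*(¼)*529 + 157)² = (529/36 + 157)² = (6181/36)² = 38204761/1296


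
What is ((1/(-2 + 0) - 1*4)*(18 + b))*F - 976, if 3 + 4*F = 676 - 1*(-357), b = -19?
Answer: 731/4 ≈ 182.75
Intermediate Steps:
F = 515/2 (F = -3/4 + (676 - 1*(-357))/4 = -3/4 + (676 + 357)/4 = -3/4 + (1/4)*1033 = -3/4 + 1033/4 = 515/2 ≈ 257.50)
((1/(-2 + 0) - 1*4)*(18 + b))*F - 976 = ((1/(-2 + 0) - 1*4)*(18 - 19))*(515/2) - 976 = ((1/(-2) - 4)*(-1))*(515/2) - 976 = ((-1/2 - 4)*(-1))*(515/2) - 976 = -9/2*(-1)*(515/2) - 976 = (9/2)*(515/2) - 976 = 4635/4 - 976 = 731/4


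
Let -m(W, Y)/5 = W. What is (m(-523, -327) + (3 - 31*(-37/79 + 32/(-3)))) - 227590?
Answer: -53236555/237 ≈ -2.2463e+5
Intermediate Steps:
m(W, Y) = -5*W
(m(-523, -327) + (3 - 31*(-37/79 + 32/(-3)))) - 227590 = (-5*(-523) + (3 - 31*(-37/79 + 32/(-3)))) - 227590 = (2615 + (3 - 31*(-37*1/79 + 32*(-1/3)))) - 227590 = (2615 + (3 - 31*(-37/79 - 32/3))) - 227590 = (2615 + (3 - 31*(-2639/237))) - 227590 = (2615 + (3 + 81809/237)) - 227590 = (2615 + 82520/237) - 227590 = 702275/237 - 227590 = -53236555/237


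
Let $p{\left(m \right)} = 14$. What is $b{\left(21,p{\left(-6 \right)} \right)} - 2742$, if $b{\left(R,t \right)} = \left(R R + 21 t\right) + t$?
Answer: $-1993$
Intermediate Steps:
$b{\left(R,t \right)} = R^{2} + 22 t$ ($b{\left(R,t \right)} = \left(R^{2} + 21 t\right) + t = R^{2} + 22 t$)
$b{\left(21,p{\left(-6 \right)} \right)} - 2742 = \left(21^{2} + 22 \cdot 14\right) - 2742 = \left(441 + 308\right) - 2742 = 749 - 2742 = -1993$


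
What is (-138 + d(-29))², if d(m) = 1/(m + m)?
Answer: 64080025/3364 ≈ 19049.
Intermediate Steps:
d(m) = 1/(2*m)
(-138 + d(-29))² = (-138 + (½)/(-29))² = (-138 + (½)*(-1/29))² = (-138 - 1/58)² = (-8005/58)² = 64080025/3364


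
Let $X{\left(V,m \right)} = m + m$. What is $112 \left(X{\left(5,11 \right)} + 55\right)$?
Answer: $8624$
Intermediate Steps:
$X{\left(V,m \right)} = 2 m$
$112 \left(X{\left(5,11 \right)} + 55\right) = 112 \left(2 \cdot 11 + 55\right) = 112 \left(22 + 55\right) = 112 \cdot 77 = 8624$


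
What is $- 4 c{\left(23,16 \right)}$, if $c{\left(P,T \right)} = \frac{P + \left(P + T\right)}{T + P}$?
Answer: $- \frac{248}{39} \approx -6.359$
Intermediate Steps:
$c{\left(P,T \right)} = \frac{T + 2 P}{P + T}$
$- 4 c{\left(23,16 \right)} = - 4 \frac{16 + 2 \cdot 23}{23 + 16} = - 4 \frac{16 + 46}{39} = - 4 \cdot \frac{1}{39} \cdot 62 = \left(-4\right) \frac{62}{39} = - \frac{248}{39}$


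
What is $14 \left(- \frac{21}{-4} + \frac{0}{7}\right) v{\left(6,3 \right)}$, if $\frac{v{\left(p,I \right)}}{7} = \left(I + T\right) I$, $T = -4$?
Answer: $- \frac{3087}{2} \approx -1543.5$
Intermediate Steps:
$v{\left(p,I \right)} = 7 I \left(-4 + I\right)$ ($v{\left(p,I \right)} = 7 \left(I - 4\right) I = 7 \left(-4 + I\right) I = 7 I \left(-4 + I\right)$)
$14 \left(- \frac{21}{-4} + \frac{0}{7}\right) v{\left(6,3 \right)} = 14 \left(- \frac{21}{-4} + \frac{0}{7}\right) 7 \cdot 3 \left(-4 + 3\right) = 14 \left(\left(-21\right) \left(- \frac{1}{4}\right) + 0 \cdot \frac{1}{7}\right) 7 \cdot 3 \left(-1\right) = 14 \left(\frac{21}{4} + 0\right) \left(-21\right) = 14 \cdot \frac{21}{4} \left(-21\right) = \frac{147}{2} \left(-21\right) = - \frac{3087}{2}$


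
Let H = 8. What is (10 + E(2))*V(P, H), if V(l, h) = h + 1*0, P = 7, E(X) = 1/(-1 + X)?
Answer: 88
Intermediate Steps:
V(l, h) = h (V(l, h) = h + 0 = h)
(10 + E(2))*V(P, H) = (10 + 1/(-1 + 2))*8 = (10 + 1/1)*8 = (10 + 1)*8 = 11*8 = 88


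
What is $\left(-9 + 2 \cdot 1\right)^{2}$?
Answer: $49$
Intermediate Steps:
$\left(-9 + 2 \cdot 1\right)^{2} = \left(-9 + 2\right)^{2} = \left(-7\right)^{2} = 49$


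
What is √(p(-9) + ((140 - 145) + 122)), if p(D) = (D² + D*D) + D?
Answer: 3*√30 ≈ 16.432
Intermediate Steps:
p(D) = D + 2*D² (p(D) = (D² + D²) + D = 2*D² + D = D + 2*D²)
√(p(-9) + ((140 - 145) + 122)) = √(-9*(1 + 2*(-9)) + ((140 - 145) + 122)) = √(-9*(1 - 18) + (-5 + 122)) = √(-9*(-17) + 117) = √(153 + 117) = √270 = 3*√30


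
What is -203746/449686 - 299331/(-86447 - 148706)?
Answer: 43346738464/52872505979 ≈ 0.81983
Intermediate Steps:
-203746/449686 - 299331/(-86447 - 148706) = -203746*1/449686 - 299331/(-235153) = -101873/224843 - 299331*(-1/235153) = -101873/224843 + 299331/235153 = 43346738464/52872505979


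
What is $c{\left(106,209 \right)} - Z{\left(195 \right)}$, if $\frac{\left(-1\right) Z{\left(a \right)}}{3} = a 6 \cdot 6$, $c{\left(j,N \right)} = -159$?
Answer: $20901$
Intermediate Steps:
$Z{\left(a \right)} = - 108 a$ ($Z{\left(a \right)} = - 3 a 6 \cdot 6 = - 3 \cdot 6 a 6 = - 3 \cdot 36 a = - 108 a$)
$c{\left(106,209 \right)} - Z{\left(195 \right)} = -159 - \left(-108\right) 195 = -159 - -21060 = -159 + 21060 = 20901$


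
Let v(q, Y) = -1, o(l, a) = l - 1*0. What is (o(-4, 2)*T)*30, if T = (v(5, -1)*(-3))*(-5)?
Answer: 1800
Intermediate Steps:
o(l, a) = l (o(l, a) = l + 0 = l)
T = -15 (T = -1*(-3)*(-5) = 3*(-5) = -15)
(o(-4, 2)*T)*30 = -4*(-15)*30 = 60*30 = 1800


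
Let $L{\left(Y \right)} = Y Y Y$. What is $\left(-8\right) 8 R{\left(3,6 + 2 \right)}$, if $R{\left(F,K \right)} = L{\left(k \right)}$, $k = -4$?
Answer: $4096$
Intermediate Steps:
$L{\left(Y \right)} = Y^{3}$ ($L{\left(Y \right)} = Y^{2} Y = Y^{3}$)
$R{\left(F,K \right)} = -64$ ($R{\left(F,K \right)} = \left(-4\right)^{3} = -64$)
$\left(-8\right) 8 R{\left(3,6 + 2 \right)} = \left(-8\right) 8 \left(-64\right) = \left(-64\right) \left(-64\right) = 4096$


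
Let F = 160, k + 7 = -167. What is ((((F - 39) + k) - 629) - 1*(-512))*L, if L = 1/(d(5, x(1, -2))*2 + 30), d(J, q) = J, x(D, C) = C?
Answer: -17/4 ≈ -4.2500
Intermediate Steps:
k = -174 (k = -7 - 167 = -174)
L = 1/40 (L = 1/(5*2 + 30) = 1/(10 + 30) = 1/40 ≈ 0.025000)
((((F - 39) + k) - 629) - 1*(-512))*L = ((((160 - 39) - 174) - 629) - 1*(-512))*(1/40) = (((121 - 174) - 629) + 512)*(1/40) = ((-53 - 629) + 512)*(1/40) = (-682 + 512)*(1/40) = -170*1/40 = -17/4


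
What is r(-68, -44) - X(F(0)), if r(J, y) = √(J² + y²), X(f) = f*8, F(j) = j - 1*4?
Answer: 32 + 4*√410 ≈ 112.99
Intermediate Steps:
F(j) = -4 + j (F(j) = j - 4 = -4 + j)
X(f) = 8*f
r(-68, -44) - X(F(0)) = √((-68)² + (-44)²) - 8*(-4 + 0) = √(4624 + 1936) - 8*(-4) = √6560 - 1*(-32) = 4*√410 + 32 = 32 + 4*√410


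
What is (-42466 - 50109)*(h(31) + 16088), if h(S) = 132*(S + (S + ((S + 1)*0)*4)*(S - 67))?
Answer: 11769244900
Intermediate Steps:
h(S) = 132*S + 132*S*(-67 + S) (h(S) = 132*(S + (S + ((1 + S)*0)*4)*(-67 + S)) = 132*(S + (S + 0*4)*(-67 + S)) = 132*(S + (S + 0)*(-67 + S)) = 132*(S + S*(-67 + S)) = 132*S + 132*S*(-67 + S))
(-42466 - 50109)*(h(31) + 16088) = (-42466 - 50109)*(132*31*(-66 + 31) + 16088) = -92575*(132*31*(-35) + 16088) = -92575*(-143220 + 16088) = -92575*(-127132) = 11769244900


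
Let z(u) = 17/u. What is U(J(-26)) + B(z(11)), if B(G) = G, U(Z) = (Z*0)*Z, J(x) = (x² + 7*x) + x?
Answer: 17/11 ≈ 1.5455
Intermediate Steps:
J(x) = x² + 8*x
U(Z) = 0 (U(Z) = 0*Z = 0)
U(J(-26)) + B(z(11)) = 0 + 17/11 = 17/11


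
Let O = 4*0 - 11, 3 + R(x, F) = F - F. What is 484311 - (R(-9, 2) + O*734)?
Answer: 492388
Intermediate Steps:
R(x, F) = -3 (R(x, F) = -3 + (F - F) = -3 + 0 = -3)
O = -11 (O = 0 - 11 = -11)
484311 - (R(-9, 2) + O*734) = 484311 - (-3 - 11*734) = 484311 - (-3 - 8074) = 484311 - 1*(-8077) = 484311 + 8077 = 492388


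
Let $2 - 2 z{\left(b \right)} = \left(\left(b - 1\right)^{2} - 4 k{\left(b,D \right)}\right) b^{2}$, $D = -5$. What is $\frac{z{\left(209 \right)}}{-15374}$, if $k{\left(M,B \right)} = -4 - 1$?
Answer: $\frac{945344201}{15374} \approx 61490.0$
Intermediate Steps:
$k{\left(M,B \right)} = -5$
$z{\left(b \right)} = 1 - \frac{b^{2} \left(20 + \left(-1 + b\right)^{2}\right)}{2}$ ($z{\left(b \right)} = 1 - \frac{\left(\left(b - 1\right)^{2} - -20\right) b^{2}}{2} = 1 - \frac{\left(\left(-1 + b\right)^{2} + 20\right) b^{2}}{2} = 1 - \frac{\left(20 + \left(-1 + b\right)^{2}\right) b^{2}}{2} = 1 - \frac{b^{2} \left(20 + \left(-1 + b\right)^{2}\right)}{2}$)
$\frac{z{\left(209 \right)}}{-15374} = \frac{1 - 10 \cdot 209^{2} - \frac{209^{2} \left(-1 + 209\right)^{2}}{2}}{-15374} = \left(1 - 436810 - \frac{43681 \cdot 208^{2}}{2}\right) \left(- \frac{1}{15374}\right) = \left(1 - 436810 - \frac{43681}{2} \cdot 43264\right) \left(- \frac{1}{15374}\right) = \left(1 - 436810 - 944907392\right) \left(- \frac{1}{15374}\right) = \left(-945344201\right) \left(- \frac{1}{15374}\right) = \frac{945344201}{15374}$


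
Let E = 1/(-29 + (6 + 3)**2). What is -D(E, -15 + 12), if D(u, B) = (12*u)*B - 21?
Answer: 282/13 ≈ 21.692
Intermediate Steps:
E = 1/52 (E = 1/(-29 + 9**2) = 1/(-29 + 81) = 1/52 ≈ 0.019231)
D(u, B) = -21 + 12*B*u (D(u, B) = 12*B*u - 21 = -21 + 12*B*u)
-D(E, -15 + 12) = -(-21 + 12*(-15 + 12)*(1/52)) = -(-21 + 12*(-3)*(1/52)) = -(-21 - 9/13) = -1*(-282/13) = 282/13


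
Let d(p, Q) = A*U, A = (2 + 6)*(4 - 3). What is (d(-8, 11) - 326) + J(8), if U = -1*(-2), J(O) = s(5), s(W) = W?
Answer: -305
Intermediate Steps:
J(O) = 5
U = 2
A = 8 (A = 8*1 = 8)
d(p, Q) = 16 (d(p, Q) = 8*2 = 16)
(d(-8, 11) - 326) + J(8) = (16 - 326) + 5 = -310 + 5 = -305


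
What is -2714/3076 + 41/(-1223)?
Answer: -1722669/1880974 ≈ -0.91584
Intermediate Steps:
-2714/3076 + 41/(-1223) = -2714*1/3076 + 41*(-1/1223) = -1357/1538 - 41/1223 = -1722669/1880974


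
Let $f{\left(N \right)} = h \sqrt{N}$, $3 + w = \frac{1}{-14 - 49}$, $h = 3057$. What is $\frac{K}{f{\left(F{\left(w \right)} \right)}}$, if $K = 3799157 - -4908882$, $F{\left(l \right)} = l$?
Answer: $- \frac{8708039 i \sqrt{1330}}{193610} \approx - 1640.3 i$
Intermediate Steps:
$w = - \frac{190}{63}$ ($w = -3 + \frac{1}{-14 - 49} = -3 + \frac{1}{-63} = -3 - \frac{1}{63} = - \frac{190}{63} \approx -3.0159$)
$f{\left(N \right)} = 3057 \sqrt{N}$
$K = 8708039$ ($K = 3799157 + 4908882 = 8708039$)
$\frac{K}{f{\left(F{\left(w \right)} \right)}} = \frac{8708039}{3057 \sqrt{- \frac{190}{63}}} = \frac{8708039}{3057 \frac{i \sqrt{1330}}{21}} = \frac{8708039}{\frac{1019}{7} i \sqrt{1330}} = 8708039 \left(- \frac{i \sqrt{1330}}{193610}\right) = - \frac{8708039 i \sqrt{1330}}{193610}$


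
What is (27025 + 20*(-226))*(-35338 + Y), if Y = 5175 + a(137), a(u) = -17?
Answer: -679200900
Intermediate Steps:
Y = 5158 (Y = 5175 - 17 = 5158)
(27025 + 20*(-226))*(-35338 + Y) = (27025 + 20*(-226))*(-35338 + 5158) = (27025 - 4520)*(-30180) = 22505*(-30180) = -679200900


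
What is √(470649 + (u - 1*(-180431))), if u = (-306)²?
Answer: 2*√186179 ≈ 862.97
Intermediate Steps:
u = 93636
√(470649 + (u - 1*(-180431))) = √(470649 + (93636 - 1*(-180431))) = √(470649 + (93636 + 180431)) = √(470649 + 274067) = √744716 = 2*√186179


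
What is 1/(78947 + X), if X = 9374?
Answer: 1/88321 ≈ 1.1322e-5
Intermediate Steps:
1/(78947 + X) = 1/(78947 + 9374) = 1/88321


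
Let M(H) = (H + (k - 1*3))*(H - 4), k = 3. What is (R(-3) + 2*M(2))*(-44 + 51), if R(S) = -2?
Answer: -70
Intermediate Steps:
M(H) = H*(-4 + H) (M(H) = (H + (3 - 1*3))*(H - 4) = (H + (3 - 3))*(-4 + H) = (H + 0)*(-4 + H) = H*(-4 + H))
(R(-3) + 2*M(2))*(-44 + 51) = (-2 + 2*(2*(-4 + 2)))*(-44 + 51) = (-2 + 2*(2*(-2)))*7 = (-2 + 2*(-4))*7 = (-2 - 8)*7 = -10*7 = -70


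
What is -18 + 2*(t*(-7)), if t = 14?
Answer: -214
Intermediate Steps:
-18 + 2*(t*(-7)) = -18 + 2*(14*(-7)) = -18 + 2*(-98) = -18 - 196 = -214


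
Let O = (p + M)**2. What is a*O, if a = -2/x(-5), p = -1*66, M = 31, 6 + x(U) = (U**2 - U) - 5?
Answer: -2450/19 ≈ -128.95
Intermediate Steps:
x(U) = -11 + U**2 - U (x(U) = -6 + ((U**2 - U) - 5) = -6 + (-5 + U**2 - U) = -11 + U**2 - U)
p = -66
O = 1225 (O = (-66 + 31)**2 = (-35)**2 = 1225)
a = -2/19 (a = -2/(-11 + (-5)**2 - 1*(-5)) = -2/(-11 + 25 + 5) = -2/19 ≈ -0.10526)
a*O = -2/19*1225 = -2450/19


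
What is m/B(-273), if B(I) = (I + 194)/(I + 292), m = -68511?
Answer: 1301709/79 ≈ 16477.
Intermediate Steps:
B(I) = (194 + I)/(292 + I)
m/B(-273) = -68511*(292 - 273)/(194 - 273) = -68511/(-79/19) = -68511*(-19/79) = 1301709/79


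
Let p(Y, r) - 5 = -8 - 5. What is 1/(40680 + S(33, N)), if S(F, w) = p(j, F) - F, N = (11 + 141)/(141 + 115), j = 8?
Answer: 1/40639 ≈ 2.4607e-5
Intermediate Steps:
N = 19/32 (N = 152/256 = 152*(1/256) = 19/32 ≈ 0.59375)
p(Y, r) = -8 (p(Y, r) = 5 + (-8 - 5) = 5 - 13 = -8)
S(F, w) = -8 - F
1/(40680 + S(33, N)) = 1/(40680 + (-8 - 1*33)) = 1/(40680 + (-8 - 33)) = 1/(40680 - 41) = 1/40639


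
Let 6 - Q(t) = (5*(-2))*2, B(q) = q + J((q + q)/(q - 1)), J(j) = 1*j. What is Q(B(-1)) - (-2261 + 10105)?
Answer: -7818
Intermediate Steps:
J(j) = j
B(q) = q + 2*q/(-1 + q) (B(q) = q + (q + q)/(q - 1) = q + (2*q)/(-1 + q) = q + 2*q/(-1 + q))
Q(t) = 26 (Q(t) = 6 - 5*(-2)*2 = 6 - (-10)*2 = 6 - 1*(-20) = 6 + 20 = 26)
Q(B(-1)) - (-2261 + 10105) = 26 - (-2261 + 10105) = 26 - 1*7844 = 26 - 7844 = -7818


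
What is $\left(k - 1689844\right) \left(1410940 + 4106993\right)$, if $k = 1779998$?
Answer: $497463731682$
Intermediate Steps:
$\left(k - 1689844\right) \left(1410940 + 4106993\right) = \left(1779998 - 1689844\right) \left(1410940 + 4106993\right) = 90154 \cdot 5517933 = 497463731682$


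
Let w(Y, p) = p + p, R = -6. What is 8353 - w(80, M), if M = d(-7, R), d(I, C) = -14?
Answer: 8381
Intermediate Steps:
M = -14
w(Y, p) = 2*p
8353 - w(80, M) = 8353 - 2*(-14) = 8353 - 1*(-28) = 8353 + 28 = 8381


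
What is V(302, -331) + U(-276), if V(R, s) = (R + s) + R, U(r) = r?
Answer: -3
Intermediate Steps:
V(R, s) = s + 2*R
V(302, -331) + U(-276) = (-331 + 2*302) - 276 = (-331 + 604) - 276 = 273 - 276 = -3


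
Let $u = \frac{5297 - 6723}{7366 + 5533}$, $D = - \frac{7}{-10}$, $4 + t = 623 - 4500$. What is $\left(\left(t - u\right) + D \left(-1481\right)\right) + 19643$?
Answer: $\frac{1899430707}{128990} \approx 14725.0$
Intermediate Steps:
$t = -3881$ ($t = -4 + \left(623 - 4500\right) = -4 - 3877 = -3881$)
$D = \frac{7}{10}$ ($D = \left(-7\right) \left(- \frac{1}{10}\right) = \frac{7}{10} \approx 0.7$)
$u = - \frac{1426}{12899} \approx -0.11055$
$\left(\left(t - u\right) + D \left(-1481\right)\right) + 19643 = \left(\left(-3881 - - \frac{1426}{12899}\right) + \frac{7}{10} \left(-1481\right)\right) + 19643 = \left(\left(-3881 + \frac{1426}{12899}\right) - \frac{10367}{10}\right) + 19643 = \left(- \frac{50059593}{12899} - \frac{10367}{10}\right) + 19643 = - \frac{634319863}{128990} + 19643 = \frac{1899430707}{128990}$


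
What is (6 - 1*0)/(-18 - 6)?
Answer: -1/4 ≈ -0.25000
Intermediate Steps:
(6 - 1*0)/(-18 - 6) = (6 + 0)/(-24) = -1/24*6 = -1/4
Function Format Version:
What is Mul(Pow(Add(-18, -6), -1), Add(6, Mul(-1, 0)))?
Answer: Rational(-1, 4) ≈ -0.25000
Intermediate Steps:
Mul(Pow(Add(-18, -6), -1), Add(6, Mul(-1, 0))) = Mul(Pow(-24, -1), Add(6, 0)) = Mul(Rational(-1, 24), 6) = Rational(-1, 4)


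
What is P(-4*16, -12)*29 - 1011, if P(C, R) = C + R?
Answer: -3215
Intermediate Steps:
P(-4*16, -12)*29 - 1011 = (-4*16 - 12)*29 - 1011 = (-64 - 12)*29 - 1011 = -76*29 - 1011 = -2204 - 1011 = -3215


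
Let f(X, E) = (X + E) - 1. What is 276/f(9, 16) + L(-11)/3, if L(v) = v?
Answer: 47/6 ≈ 7.8333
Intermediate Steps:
f(X, E) = -1 + E + X (f(X, E) = (E + X) - 1 = -1 + E + X)
276/f(9, 16) + L(-11)/3 = 276/(-1 + 16 + 9) - 11/3 = 276/24 - 11*⅓ = 276*(1/24) - 11/3 = 23/2 - 11/3 = 47/6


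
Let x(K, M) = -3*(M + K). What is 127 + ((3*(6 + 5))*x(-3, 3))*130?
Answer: 127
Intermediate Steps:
x(K, M) = -3*K - 3*M (x(K, M) = -3*(K + M) = -3*K - 3*M)
127 + ((3*(6 + 5))*x(-3, 3))*130 = 127 + ((3*(6 + 5))*(-3*(-3) - 3*3))*130 = 127 + ((3*11)*(9 - 9))*130 = 127 + (33*0)*130 = 127 + 0*130 = 127 + 0 = 127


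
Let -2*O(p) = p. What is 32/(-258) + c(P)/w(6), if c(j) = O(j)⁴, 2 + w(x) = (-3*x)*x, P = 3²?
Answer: -874529/227040 ≈ -3.8519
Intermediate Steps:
P = 9
O(p) = -p/2
w(x) = -2 - 3*x² (w(x) = -2 + (-3*x)*x = -2 - 3*x²)
c(j) = j⁴/16 (c(j) = (-j/2)⁴ = j⁴/16)
32/(-258) + c(P)/w(6) = 32/(-258) + ((1/16)*9⁴)/(-2 - 3*6²) = 32*(-1/258) + ((1/16)*6561)/(-2 - 3*36) = -16/129 + 6561/(16*(-2 - 108)) = -16/129 + (6561/16)/(-110) = -16/129 + (6561/16)*(-1/110) = -16/129 - 6561/1760 = -874529/227040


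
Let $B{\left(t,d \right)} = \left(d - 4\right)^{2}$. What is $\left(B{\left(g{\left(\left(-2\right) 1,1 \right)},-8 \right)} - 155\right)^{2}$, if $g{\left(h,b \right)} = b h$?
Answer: $121$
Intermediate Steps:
$B{\left(t,d \right)} = \left(-4 + d\right)^{2}$
$\left(B{\left(g{\left(\left(-2\right) 1,1 \right)},-8 \right)} - 155\right)^{2} = \left(\left(-4 - 8\right)^{2} - 155\right)^{2} = \left(\left(-12\right)^{2} - 155\right)^{2} = \left(144 - 155\right)^{2} = \left(-11\right)^{2} = 121$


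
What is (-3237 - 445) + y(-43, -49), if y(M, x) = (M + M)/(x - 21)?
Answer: -128827/35 ≈ -3680.8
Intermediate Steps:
y(M, x) = 2*M/(-21 + x) (y(M, x) = (2*M)/(-21 + x) = 2*M/(-21 + x))
(-3237 - 445) + y(-43, -49) = (-3237 - 445) + 2*(-43)/(-21 - 49) = -3682 + 2*(-43)/(-70) = -3682 + 2*(-43)*(-1/70) = -3682 + 43/35 = -128827/35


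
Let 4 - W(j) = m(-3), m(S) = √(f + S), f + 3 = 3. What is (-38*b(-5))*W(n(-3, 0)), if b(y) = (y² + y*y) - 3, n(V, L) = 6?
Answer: -7144 + 1786*I*√3 ≈ -7144.0 + 3093.4*I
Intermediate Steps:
f = 0 (f = -3 + 3 = 0)
m(S) = √S (m(S) = √(0 + S) = √S)
b(y) = -3 + 2*y² (b(y) = (y² + y²) - 3 = 2*y² - 3 = -3 + 2*y²)
W(j) = 4 - I*√3 (W(j) = 4 - √(-3) = 4 - I*√3)
(-38*b(-5))*W(n(-3, 0)) = (-38*(-3 + 2*(-5)²))*(4 - I*√3) = (-38*(-3 + 2*25))*(4 - I*√3) = (-38*(-3 + 50))*(4 - I*√3) = (-38*47)*(4 - I*√3) = -1786*(4 - I*√3) = -7144 + 1786*I*√3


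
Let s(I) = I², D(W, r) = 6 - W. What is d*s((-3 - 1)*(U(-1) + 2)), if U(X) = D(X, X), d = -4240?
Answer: -5495040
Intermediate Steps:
U(X) = 6 - X
d*s((-3 - 1)*(U(-1) + 2)) = -4240*(-3 - 1)²*((6 - 1*(-1)) + 2)² = -4240*16*((6 + 1) + 2)² = -4240*16*(7 + 2)² = -4240*(-4*9)² = -4240*(-36)² = -4240*1296 = -5495040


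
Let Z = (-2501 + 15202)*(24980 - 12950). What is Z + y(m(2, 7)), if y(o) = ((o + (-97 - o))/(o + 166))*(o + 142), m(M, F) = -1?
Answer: 8403612091/55 ≈ 1.5279e+8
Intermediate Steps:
Z = 152793030 (Z = 12701*12030 = 152793030)
y(o) = -97*(142 + o)/(166 + o) (y(o) = (-97/(166 + o))*(142 + o) = -97*(142 + o)/(166 + o))
Z + y(m(2, 7)) = 152793030 + 97*(-142 - 1*(-1))/(166 - 1) = 152793030 + 97*(-142 + 1)/165 = 152793030 + 97*(1/165)*(-141) = 152793030 - 4559/55 = 8403612091/55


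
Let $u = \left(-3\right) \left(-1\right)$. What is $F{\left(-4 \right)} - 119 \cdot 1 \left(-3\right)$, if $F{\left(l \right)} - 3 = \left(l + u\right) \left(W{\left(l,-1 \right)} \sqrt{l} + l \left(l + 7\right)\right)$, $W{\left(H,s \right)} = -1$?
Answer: $372 + 2 i \approx 372.0 + 2.0 i$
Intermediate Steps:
$u = 3$
$F{\left(l \right)} = 3 + \left(3 + l\right) \left(- \sqrt{l} + l \left(7 + l\right)\right)$ ($F{\left(l \right)} = 3 + \left(l + 3\right) \left(- \sqrt{l} + l \left(l + 7\right)\right) = 3 + \left(3 + l\right) \left(- \sqrt{l} + l \left(7 + l\right)\right)$)
$F{\left(-4 \right)} - 119 \cdot 1 \left(-3\right) = \left(3 + \left(-4\right)^{3} - \left(-4\right)^{\frac{3}{2}} - 3 \sqrt{-4} + 10 \left(-4\right)^{2} + 21 \left(-4\right)\right) - 119 \cdot 1 \left(-3\right) = \left(3 - 64 - - 8 i - 3 \cdot 2 i + 10 \cdot 16 - 84\right) - -357 = \left(3 - 64 + 8 i - 6 i + 160 - 84\right) + 357 = \left(15 + 2 i\right) + 357 = 372 + 2 i$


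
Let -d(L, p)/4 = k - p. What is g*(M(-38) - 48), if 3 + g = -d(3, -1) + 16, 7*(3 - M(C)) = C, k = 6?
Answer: -11357/7 ≈ -1622.4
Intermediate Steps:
d(L, p) = -24 + 4*p (d(L, p) = -4*(6 - p) = -24 + 4*p)
M(C) = 3 - C/7
g = 41 (g = -3 + (-(-24 + 4*(-1)) + 16) = -3 + (-(-24 - 4) + 16) = -3 + (-1*(-28) + 16) = -3 + (28 + 16) = -3 + 44 = 41)
g*(M(-38) - 48) = 41*((3 - 1/7*(-38)) - 48) = 41*((3 + 38/7) - 48) = 41*(59/7 - 48) = 41*(-277/7) = -11357/7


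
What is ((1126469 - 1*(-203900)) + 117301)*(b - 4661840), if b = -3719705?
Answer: -12133711250150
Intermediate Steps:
((1126469 - 1*(-203900)) + 117301)*(b - 4661840) = ((1126469 - 1*(-203900)) + 117301)*(-3719705 - 4661840) = ((1126469 + 203900) + 117301)*(-8381545) = (1330369 + 117301)*(-8381545) = 1447670*(-8381545) = -12133711250150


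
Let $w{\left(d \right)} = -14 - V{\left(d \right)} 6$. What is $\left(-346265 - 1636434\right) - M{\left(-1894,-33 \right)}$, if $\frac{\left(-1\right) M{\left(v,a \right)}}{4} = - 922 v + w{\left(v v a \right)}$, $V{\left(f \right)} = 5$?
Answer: $5002197$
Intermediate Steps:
$w{\left(d \right)} = -44$ ($w{\left(d \right)} = -14 - 5 \cdot 6 = -14 - 30 = -44$)
$M{\left(v,a \right)} = 176 + 3688 v$ ($M{\left(v,a \right)} = - 4 \left(- 922 v - 44\right) = - 4 \left(-44 - 922 v\right) = 176 + 3688 v$)
$\left(-346265 - 1636434\right) - M{\left(-1894,-33 \right)} = \left(-346265 - 1636434\right) - \left(176 + 3688 \left(-1894\right)\right) = -1982699 - \left(176 - 6985072\right) = -1982699 - -6984896 = -1982699 + 6984896 = 5002197$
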